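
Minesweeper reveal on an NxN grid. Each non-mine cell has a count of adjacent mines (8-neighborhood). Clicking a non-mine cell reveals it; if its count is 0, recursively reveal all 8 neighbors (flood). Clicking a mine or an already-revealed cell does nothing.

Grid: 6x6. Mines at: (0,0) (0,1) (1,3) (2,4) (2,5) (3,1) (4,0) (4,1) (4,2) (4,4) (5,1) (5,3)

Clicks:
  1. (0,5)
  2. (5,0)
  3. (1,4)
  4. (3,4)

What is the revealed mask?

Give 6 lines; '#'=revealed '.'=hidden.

Answer: ....##
....##
......
....#.
......
#.....

Derivation:
Click 1 (0,5) count=0: revealed 4 new [(0,4) (0,5) (1,4) (1,5)] -> total=4
Click 2 (5,0) count=3: revealed 1 new [(5,0)] -> total=5
Click 3 (1,4) count=3: revealed 0 new [(none)] -> total=5
Click 4 (3,4) count=3: revealed 1 new [(3,4)] -> total=6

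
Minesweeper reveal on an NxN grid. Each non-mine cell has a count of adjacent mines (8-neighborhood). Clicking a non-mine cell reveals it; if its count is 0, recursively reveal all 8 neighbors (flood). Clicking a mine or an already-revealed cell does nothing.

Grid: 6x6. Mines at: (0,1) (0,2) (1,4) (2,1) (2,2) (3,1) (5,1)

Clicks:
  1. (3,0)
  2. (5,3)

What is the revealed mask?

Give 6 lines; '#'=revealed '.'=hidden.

Click 1 (3,0) count=2: revealed 1 new [(3,0)] -> total=1
Click 2 (5,3) count=0: revealed 15 new [(2,3) (2,4) (2,5) (3,2) (3,3) (3,4) (3,5) (4,2) (4,3) (4,4) (4,5) (5,2) (5,3) (5,4) (5,5)] -> total=16

Answer: ......
......
...###
#.####
..####
..####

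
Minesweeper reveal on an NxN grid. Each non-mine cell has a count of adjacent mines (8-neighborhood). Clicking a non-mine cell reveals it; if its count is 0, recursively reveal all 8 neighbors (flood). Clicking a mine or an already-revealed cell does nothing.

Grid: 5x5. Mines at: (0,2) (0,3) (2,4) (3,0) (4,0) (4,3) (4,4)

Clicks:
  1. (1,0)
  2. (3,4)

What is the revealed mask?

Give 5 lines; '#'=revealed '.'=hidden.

Answer: ##...
##...
##...
....#
.....

Derivation:
Click 1 (1,0) count=0: revealed 6 new [(0,0) (0,1) (1,0) (1,1) (2,0) (2,1)] -> total=6
Click 2 (3,4) count=3: revealed 1 new [(3,4)] -> total=7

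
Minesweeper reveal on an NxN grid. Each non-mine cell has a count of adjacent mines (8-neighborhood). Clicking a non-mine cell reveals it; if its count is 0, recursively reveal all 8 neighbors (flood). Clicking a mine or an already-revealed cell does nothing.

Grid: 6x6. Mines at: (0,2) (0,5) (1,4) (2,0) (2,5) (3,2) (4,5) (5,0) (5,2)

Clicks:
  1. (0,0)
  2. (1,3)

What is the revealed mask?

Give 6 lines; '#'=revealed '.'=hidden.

Click 1 (0,0) count=0: revealed 4 new [(0,0) (0,1) (1,0) (1,1)] -> total=4
Click 2 (1,3) count=2: revealed 1 new [(1,3)] -> total=5

Answer: ##....
##.#..
......
......
......
......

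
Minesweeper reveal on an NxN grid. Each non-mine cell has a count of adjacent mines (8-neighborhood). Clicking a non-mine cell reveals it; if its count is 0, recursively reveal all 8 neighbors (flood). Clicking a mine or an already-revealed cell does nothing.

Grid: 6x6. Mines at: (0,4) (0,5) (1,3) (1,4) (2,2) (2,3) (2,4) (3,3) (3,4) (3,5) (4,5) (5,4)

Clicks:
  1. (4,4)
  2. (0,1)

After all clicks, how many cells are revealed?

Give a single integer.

Answer: 20

Derivation:
Click 1 (4,4) count=5: revealed 1 new [(4,4)] -> total=1
Click 2 (0,1) count=0: revealed 19 new [(0,0) (0,1) (0,2) (1,0) (1,1) (1,2) (2,0) (2,1) (3,0) (3,1) (3,2) (4,0) (4,1) (4,2) (4,3) (5,0) (5,1) (5,2) (5,3)] -> total=20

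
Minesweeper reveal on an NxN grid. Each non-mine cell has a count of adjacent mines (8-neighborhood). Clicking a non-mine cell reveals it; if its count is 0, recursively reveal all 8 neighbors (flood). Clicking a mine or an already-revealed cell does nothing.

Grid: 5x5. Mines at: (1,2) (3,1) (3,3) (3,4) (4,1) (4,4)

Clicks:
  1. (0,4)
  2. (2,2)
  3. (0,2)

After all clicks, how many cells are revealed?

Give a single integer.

Answer: 8

Derivation:
Click 1 (0,4) count=0: revealed 6 new [(0,3) (0,4) (1,3) (1,4) (2,3) (2,4)] -> total=6
Click 2 (2,2) count=3: revealed 1 new [(2,2)] -> total=7
Click 3 (0,2) count=1: revealed 1 new [(0,2)] -> total=8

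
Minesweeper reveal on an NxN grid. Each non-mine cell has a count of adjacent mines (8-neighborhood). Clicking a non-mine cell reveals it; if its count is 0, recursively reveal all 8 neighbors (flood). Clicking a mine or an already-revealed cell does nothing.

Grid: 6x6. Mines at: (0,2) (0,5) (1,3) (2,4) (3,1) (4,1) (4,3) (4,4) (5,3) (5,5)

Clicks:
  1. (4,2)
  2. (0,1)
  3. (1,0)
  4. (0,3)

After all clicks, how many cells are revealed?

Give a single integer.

Answer: 8

Derivation:
Click 1 (4,2) count=4: revealed 1 new [(4,2)] -> total=1
Click 2 (0,1) count=1: revealed 1 new [(0,1)] -> total=2
Click 3 (1,0) count=0: revealed 5 new [(0,0) (1,0) (1,1) (2,0) (2,1)] -> total=7
Click 4 (0,3) count=2: revealed 1 new [(0,3)] -> total=8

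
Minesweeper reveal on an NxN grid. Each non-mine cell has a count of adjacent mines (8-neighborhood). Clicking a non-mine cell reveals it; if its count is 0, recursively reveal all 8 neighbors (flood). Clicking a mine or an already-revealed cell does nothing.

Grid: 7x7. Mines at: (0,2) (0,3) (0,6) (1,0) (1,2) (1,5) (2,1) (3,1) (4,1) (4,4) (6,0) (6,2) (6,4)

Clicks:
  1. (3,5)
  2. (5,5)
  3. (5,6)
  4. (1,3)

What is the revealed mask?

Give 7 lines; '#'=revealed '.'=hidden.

Click 1 (3,5) count=1: revealed 1 new [(3,5)] -> total=1
Click 2 (5,5) count=2: revealed 1 new [(5,5)] -> total=2
Click 3 (5,6) count=0: revealed 8 new [(2,5) (2,6) (3,6) (4,5) (4,6) (5,6) (6,5) (6,6)] -> total=10
Click 4 (1,3) count=3: revealed 1 new [(1,3)] -> total=11

Answer: .......
...#...
.....##
.....##
.....##
.....##
.....##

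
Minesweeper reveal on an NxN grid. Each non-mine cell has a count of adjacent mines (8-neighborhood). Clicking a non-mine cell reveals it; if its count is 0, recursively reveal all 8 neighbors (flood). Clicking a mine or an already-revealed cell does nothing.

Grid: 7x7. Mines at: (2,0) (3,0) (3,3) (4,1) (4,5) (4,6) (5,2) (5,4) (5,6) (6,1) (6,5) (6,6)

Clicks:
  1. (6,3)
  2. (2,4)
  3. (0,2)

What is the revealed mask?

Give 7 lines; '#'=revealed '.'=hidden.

Click 1 (6,3) count=2: revealed 1 new [(6,3)] -> total=1
Click 2 (2,4) count=1: revealed 1 new [(2,4)] -> total=2
Click 3 (0,2) count=0: revealed 22 new [(0,0) (0,1) (0,2) (0,3) (0,4) (0,5) (0,6) (1,0) (1,1) (1,2) (1,3) (1,4) (1,5) (1,6) (2,1) (2,2) (2,3) (2,5) (2,6) (3,4) (3,5) (3,6)] -> total=24

Answer: #######
#######
.######
....###
.......
.......
...#...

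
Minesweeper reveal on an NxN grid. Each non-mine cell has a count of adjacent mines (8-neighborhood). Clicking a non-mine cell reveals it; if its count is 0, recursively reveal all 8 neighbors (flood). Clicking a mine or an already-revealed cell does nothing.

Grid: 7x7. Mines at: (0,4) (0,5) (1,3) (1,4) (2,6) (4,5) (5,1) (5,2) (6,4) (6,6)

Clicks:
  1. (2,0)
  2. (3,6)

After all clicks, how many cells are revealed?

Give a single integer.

Answer: 22

Derivation:
Click 1 (2,0) count=0: revealed 21 new [(0,0) (0,1) (0,2) (1,0) (1,1) (1,2) (2,0) (2,1) (2,2) (2,3) (2,4) (3,0) (3,1) (3,2) (3,3) (3,4) (4,0) (4,1) (4,2) (4,3) (4,4)] -> total=21
Click 2 (3,6) count=2: revealed 1 new [(3,6)] -> total=22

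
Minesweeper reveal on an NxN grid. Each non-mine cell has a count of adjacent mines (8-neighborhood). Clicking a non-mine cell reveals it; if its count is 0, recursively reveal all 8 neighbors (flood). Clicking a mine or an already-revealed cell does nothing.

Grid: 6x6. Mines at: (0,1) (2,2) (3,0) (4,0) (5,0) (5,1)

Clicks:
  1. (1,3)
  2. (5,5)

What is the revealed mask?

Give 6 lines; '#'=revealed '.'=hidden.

Answer: ..####
..####
...###
..####
..####
..####

Derivation:
Click 1 (1,3) count=1: revealed 1 new [(1,3)] -> total=1
Click 2 (5,5) count=0: revealed 22 new [(0,2) (0,3) (0,4) (0,5) (1,2) (1,4) (1,5) (2,3) (2,4) (2,5) (3,2) (3,3) (3,4) (3,5) (4,2) (4,3) (4,4) (4,5) (5,2) (5,3) (5,4) (5,5)] -> total=23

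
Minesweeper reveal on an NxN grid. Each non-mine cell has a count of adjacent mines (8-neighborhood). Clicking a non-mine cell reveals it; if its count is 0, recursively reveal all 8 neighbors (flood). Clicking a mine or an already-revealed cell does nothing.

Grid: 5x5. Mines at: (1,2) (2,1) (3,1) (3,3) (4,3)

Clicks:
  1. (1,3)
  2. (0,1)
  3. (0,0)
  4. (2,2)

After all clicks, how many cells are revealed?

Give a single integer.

Click 1 (1,3) count=1: revealed 1 new [(1,3)] -> total=1
Click 2 (0,1) count=1: revealed 1 new [(0,1)] -> total=2
Click 3 (0,0) count=0: revealed 3 new [(0,0) (1,0) (1,1)] -> total=5
Click 4 (2,2) count=4: revealed 1 new [(2,2)] -> total=6

Answer: 6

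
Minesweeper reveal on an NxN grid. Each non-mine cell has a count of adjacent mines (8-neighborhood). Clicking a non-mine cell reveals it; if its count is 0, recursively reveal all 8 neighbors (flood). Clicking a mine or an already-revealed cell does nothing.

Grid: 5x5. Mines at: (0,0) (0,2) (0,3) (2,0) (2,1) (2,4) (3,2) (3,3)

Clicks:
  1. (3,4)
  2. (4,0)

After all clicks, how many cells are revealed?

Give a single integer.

Answer: 5

Derivation:
Click 1 (3,4) count=2: revealed 1 new [(3,4)] -> total=1
Click 2 (4,0) count=0: revealed 4 new [(3,0) (3,1) (4,0) (4,1)] -> total=5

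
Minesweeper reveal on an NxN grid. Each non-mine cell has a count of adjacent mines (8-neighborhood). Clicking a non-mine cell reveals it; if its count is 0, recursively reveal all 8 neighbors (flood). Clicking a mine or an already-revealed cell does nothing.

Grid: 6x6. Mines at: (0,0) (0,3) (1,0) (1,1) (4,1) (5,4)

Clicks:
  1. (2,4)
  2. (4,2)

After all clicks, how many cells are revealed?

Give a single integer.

Click 1 (2,4) count=0: revealed 18 new [(0,4) (0,5) (1,2) (1,3) (1,4) (1,5) (2,2) (2,3) (2,4) (2,5) (3,2) (3,3) (3,4) (3,5) (4,2) (4,3) (4,4) (4,5)] -> total=18
Click 2 (4,2) count=1: revealed 0 new [(none)] -> total=18

Answer: 18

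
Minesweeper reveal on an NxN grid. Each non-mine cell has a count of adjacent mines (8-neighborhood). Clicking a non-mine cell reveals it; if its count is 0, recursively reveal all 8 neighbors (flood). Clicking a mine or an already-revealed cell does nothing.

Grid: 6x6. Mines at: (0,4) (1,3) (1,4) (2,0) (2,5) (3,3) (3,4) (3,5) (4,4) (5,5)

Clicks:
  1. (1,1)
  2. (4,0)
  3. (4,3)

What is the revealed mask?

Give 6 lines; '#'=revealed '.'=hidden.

Answer: ......
.#....
......
###...
####..
####..

Derivation:
Click 1 (1,1) count=1: revealed 1 new [(1,1)] -> total=1
Click 2 (4,0) count=0: revealed 11 new [(3,0) (3,1) (3,2) (4,0) (4,1) (4,2) (4,3) (5,0) (5,1) (5,2) (5,3)] -> total=12
Click 3 (4,3) count=3: revealed 0 new [(none)] -> total=12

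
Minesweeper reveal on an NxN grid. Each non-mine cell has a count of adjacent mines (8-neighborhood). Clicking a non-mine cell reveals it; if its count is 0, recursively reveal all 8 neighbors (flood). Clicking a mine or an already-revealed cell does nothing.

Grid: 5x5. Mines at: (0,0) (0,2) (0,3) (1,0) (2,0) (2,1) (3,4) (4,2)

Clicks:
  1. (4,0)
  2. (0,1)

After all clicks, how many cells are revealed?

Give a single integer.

Click 1 (4,0) count=0: revealed 4 new [(3,0) (3,1) (4,0) (4,1)] -> total=4
Click 2 (0,1) count=3: revealed 1 new [(0,1)] -> total=5

Answer: 5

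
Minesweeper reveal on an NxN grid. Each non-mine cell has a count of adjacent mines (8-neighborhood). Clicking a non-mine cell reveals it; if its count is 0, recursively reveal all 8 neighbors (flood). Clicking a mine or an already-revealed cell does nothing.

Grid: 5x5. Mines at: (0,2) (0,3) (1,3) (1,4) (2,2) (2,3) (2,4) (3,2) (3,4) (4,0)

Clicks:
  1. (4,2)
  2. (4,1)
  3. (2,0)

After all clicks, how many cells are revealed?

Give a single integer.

Answer: 10

Derivation:
Click 1 (4,2) count=1: revealed 1 new [(4,2)] -> total=1
Click 2 (4,1) count=2: revealed 1 new [(4,1)] -> total=2
Click 3 (2,0) count=0: revealed 8 new [(0,0) (0,1) (1,0) (1,1) (2,0) (2,1) (3,0) (3,1)] -> total=10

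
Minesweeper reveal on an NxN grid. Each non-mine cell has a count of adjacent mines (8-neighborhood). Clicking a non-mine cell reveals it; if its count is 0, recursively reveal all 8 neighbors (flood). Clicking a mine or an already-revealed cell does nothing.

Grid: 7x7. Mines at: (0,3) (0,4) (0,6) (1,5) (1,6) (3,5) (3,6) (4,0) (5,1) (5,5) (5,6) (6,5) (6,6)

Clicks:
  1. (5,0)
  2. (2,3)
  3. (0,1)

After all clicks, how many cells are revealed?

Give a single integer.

Click 1 (5,0) count=2: revealed 1 new [(5,0)] -> total=1
Click 2 (2,3) count=0: revealed 28 new [(0,0) (0,1) (0,2) (1,0) (1,1) (1,2) (1,3) (1,4) (2,0) (2,1) (2,2) (2,3) (2,4) (3,0) (3,1) (3,2) (3,3) (3,4) (4,1) (4,2) (4,3) (4,4) (5,2) (5,3) (5,4) (6,2) (6,3) (6,4)] -> total=29
Click 3 (0,1) count=0: revealed 0 new [(none)] -> total=29

Answer: 29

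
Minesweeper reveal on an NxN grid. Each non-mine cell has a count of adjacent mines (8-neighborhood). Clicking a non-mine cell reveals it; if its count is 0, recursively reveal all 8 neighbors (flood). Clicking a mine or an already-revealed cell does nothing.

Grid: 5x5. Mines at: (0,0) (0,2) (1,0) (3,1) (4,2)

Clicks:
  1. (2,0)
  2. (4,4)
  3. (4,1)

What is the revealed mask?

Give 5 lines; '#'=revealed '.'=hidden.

Click 1 (2,0) count=2: revealed 1 new [(2,0)] -> total=1
Click 2 (4,4) count=0: revealed 13 new [(0,3) (0,4) (1,2) (1,3) (1,4) (2,2) (2,3) (2,4) (3,2) (3,3) (3,4) (4,3) (4,4)] -> total=14
Click 3 (4,1) count=2: revealed 1 new [(4,1)] -> total=15

Answer: ...##
..###
#.###
..###
.#.##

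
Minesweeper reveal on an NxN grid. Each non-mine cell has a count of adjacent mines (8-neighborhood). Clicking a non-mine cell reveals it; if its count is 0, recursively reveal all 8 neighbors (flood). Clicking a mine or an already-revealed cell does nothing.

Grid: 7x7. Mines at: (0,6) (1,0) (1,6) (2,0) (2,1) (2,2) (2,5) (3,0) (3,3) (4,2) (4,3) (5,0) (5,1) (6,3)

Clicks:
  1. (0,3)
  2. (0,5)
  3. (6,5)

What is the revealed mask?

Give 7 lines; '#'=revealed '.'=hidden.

Answer: .#####.
.#####.
.......
....###
....###
....###
....###

Derivation:
Click 1 (0,3) count=0: revealed 10 new [(0,1) (0,2) (0,3) (0,4) (0,5) (1,1) (1,2) (1,3) (1,4) (1,5)] -> total=10
Click 2 (0,5) count=2: revealed 0 new [(none)] -> total=10
Click 3 (6,5) count=0: revealed 12 new [(3,4) (3,5) (3,6) (4,4) (4,5) (4,6) (5,4) (5,5) (5,6) (6,4) (6,5) (6,6)] -> total=22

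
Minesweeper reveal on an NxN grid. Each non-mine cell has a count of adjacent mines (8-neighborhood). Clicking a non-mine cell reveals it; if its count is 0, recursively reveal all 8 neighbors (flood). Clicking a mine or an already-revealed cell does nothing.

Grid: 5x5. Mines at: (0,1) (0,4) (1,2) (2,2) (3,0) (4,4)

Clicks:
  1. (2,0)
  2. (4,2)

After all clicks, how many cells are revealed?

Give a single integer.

Click 1 (2,0) count=1: revealed 1 new [(2,0)] -> total=1
Click 2 (4,2) count=0: revealed 6 new [(3,1) (3,2) (3,3) (4,1) (4,2) (4,3)] -> total=7

Answer: 7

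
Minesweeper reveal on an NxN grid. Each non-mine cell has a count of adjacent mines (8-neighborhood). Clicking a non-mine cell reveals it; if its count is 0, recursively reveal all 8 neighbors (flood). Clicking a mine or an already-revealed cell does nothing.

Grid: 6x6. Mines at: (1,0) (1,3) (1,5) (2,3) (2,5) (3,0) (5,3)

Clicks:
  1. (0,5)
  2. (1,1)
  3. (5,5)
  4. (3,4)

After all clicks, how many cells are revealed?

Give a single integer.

Answer: 8

Derivation:
Click 1 (0,5) count=1: revealed 1 new [(0,5)] -> total=1
Click 2 (1,1) count=1: revealed 1 new [(1,1)] -> total=2
Click 3 (5,5) count=0: revealed 6 new [(3,4) (3,5) (4,4) (4,5) (5,4) (5,5)] -> total=8
Click 4 (3,4) count=2: revealed 0 new [(none)] -> total=8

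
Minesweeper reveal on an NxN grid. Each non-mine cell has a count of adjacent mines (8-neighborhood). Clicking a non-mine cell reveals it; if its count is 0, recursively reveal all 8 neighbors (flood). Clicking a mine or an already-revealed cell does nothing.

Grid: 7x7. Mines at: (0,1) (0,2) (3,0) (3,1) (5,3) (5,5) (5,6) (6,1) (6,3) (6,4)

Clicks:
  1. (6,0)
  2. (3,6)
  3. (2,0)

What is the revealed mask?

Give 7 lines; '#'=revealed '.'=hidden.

Click 1 (6,0) count=1: revealed 1 new [(6,0)] -> total=1
Click 2 (3,6) count=0: revealed 24 new [(0,3) (0,4) (0,5) (0,6) (1,2) (1,3) (1,4) (1,5) (1,6) (2,2) (2,3) (2,4) (2,5) (2,6) (3,2) (3,3) (3,4) (3,5) (3,6) (4,2) (4,3) (4,4) (4,5) (4,6)] -> total=25
Click 3 (2,0) count=2: revealed 1 new [(2,0)] -> total=26

Answer: ...####
..#####
#.#####
..#####
..#####
.......
#......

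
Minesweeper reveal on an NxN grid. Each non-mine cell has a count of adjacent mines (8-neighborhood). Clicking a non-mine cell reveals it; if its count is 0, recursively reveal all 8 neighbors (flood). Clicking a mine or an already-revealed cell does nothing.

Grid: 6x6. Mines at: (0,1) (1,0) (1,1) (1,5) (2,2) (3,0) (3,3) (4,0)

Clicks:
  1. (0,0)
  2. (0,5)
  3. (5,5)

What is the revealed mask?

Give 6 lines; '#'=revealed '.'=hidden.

Click 1 (0,0) count=3: revealed 1 new [(0,0)] -> total=1
Click 2 (0,5) count=1: revealed 1 new [(0,5)] -> total=2
Click 3 (5,5) count=0: revealed 14 new [(2,4) (2,5) (3,4) (3,5) (4,1) (4,2) (4,3) (4,4) (4,5) (5,1) (5,2) (5,3) (5,4) (5,5)] -> total=16

Answer: #....#
......
....##
....##
.#####
.#####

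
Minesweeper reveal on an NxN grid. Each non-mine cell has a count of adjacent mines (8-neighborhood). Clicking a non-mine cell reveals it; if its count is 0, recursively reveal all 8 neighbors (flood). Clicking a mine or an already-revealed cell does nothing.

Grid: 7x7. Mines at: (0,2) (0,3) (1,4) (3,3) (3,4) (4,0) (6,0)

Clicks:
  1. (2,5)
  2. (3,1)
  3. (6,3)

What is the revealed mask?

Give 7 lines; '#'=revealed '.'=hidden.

Click 1 (2,5) count=2: revealed 1 new [(2,5)] -> total=1
Click 2 (3,1) count=1: revealed 1 new [(3,1)] -> total=2
Click 3 (6,3) count=0: revealed 25 new [(0,5) (0,6) (1,5) (1,6) (2,6) (3,5) (3,6) (4,1) (4,2) (4,3) (4,4) (4,5) (4,6) (5,1) (5,2) (5,3) (5,4) (5,5) (5,6) (6,1) (6,2) (6,3) (6,4) (6,5) (6,6)] -> total=27

Answer: .....##
.....##
.....##
.#...##
.######
.######
.######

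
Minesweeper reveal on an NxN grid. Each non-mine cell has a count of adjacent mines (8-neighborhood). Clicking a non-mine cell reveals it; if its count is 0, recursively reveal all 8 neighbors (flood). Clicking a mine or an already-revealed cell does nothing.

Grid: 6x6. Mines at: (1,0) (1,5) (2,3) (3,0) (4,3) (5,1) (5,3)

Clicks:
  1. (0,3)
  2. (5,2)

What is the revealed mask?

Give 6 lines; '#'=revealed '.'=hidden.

Click 1 (0,3) count=0: revealed 8 new [(0,1) (0,2) (0,3) (0,4) (1,1) (1,2) (1,3) (1,4)] -> total=8
Click 2 (5,2) count=3: revealed 1 new [(5,2)] -> total=9

Answer: .####.
.####.
......
......
......
..#...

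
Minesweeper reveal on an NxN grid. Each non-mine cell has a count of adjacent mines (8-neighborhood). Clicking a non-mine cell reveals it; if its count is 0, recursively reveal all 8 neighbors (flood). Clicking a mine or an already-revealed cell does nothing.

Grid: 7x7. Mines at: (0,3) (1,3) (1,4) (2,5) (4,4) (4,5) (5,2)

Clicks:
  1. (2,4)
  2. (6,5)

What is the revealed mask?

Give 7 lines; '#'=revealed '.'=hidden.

Click 1 (2,4) count=3: revealed 1 new [(2,4)] -> total=1
Click 2 (6,5) count=0: revealed 8 new [(5,3) (5,4) (5,5) (5,6) (6,3) (6,4) (6,5) (6,6)] -> total=9

Answer: .......
.......
....#..
.......
.......
...####
...####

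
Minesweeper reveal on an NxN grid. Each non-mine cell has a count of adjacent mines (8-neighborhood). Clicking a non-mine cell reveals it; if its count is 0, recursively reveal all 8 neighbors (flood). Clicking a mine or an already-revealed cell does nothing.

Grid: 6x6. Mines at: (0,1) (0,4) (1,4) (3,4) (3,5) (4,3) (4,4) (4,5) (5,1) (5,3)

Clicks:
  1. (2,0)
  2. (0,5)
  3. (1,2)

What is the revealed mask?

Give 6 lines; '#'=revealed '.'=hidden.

Click 1 (2,0) count=0: revealed 15 new [(1,0) (1,1) (1,2) (1,3) (2,0) (2,1) (2,2) (2,3) (3,0) (3,1) (3,2) (3,3) (4,0) (4,1) (4,2)] -> total=15
Click 2 (0,5) count=2: revealed 1 new [(0,5)] -> total=16
Click 3 (1,2) count=1: revealed 0 new [(none)] -> total=16

Answer: .....#
####..
####..
####..
###...
......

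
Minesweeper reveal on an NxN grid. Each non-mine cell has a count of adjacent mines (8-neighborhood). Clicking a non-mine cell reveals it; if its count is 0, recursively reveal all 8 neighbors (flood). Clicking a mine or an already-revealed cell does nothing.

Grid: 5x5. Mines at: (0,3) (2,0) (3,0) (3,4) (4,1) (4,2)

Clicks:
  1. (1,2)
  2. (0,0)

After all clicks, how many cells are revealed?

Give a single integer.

Answer: 6

Derivation:
Click 1 (1,2) count=1: revealed 1 new [(1,2)] -> total=1
Click 2 (0,0) count=0: revealed 5 new [(0,0) (0,1) (0,2) (1,0) (1,1)] -> total=6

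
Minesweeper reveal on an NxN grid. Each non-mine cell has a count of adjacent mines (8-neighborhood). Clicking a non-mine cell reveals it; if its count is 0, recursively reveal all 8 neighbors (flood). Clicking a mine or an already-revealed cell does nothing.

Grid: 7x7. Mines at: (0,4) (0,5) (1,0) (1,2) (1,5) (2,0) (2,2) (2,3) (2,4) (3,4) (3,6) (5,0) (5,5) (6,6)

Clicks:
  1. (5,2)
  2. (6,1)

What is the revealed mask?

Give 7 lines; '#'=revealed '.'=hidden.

Click 1 (5,2) count=0: revealed 15 new [(3,1) (3,2) (3,3) (4,1) (4,2) (4,3) (4,4) (5,1) (5,2) (5,3) (5,4) (6,1) (6,2) (6,3) (6,4)] -> total=15
Click 2 (6,1) count=1: revealed 0 new [(none)] -> total=15

Answer: .......
.......
.......
.###...
.####..
.####..
.####..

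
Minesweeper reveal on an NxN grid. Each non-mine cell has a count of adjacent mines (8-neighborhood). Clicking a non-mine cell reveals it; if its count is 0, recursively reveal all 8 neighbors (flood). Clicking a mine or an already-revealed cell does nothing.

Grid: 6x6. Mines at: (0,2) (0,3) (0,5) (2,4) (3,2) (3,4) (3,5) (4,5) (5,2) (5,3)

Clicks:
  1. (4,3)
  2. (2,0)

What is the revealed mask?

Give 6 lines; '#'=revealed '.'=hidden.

Click 1 (4,3) count=4: revealed 1 new [(4,3)] -> total=1
Click 2 (2,0) count=0: revealed 12 new [(0,0) (0,1) (1,0) (1,1) (2,0) (2,1) (3,0) (3,1) (4,0) (4,1) (5,0) (5,1)] -> total=13

Answer: ##....
##....
##....
##....
##.#..
##....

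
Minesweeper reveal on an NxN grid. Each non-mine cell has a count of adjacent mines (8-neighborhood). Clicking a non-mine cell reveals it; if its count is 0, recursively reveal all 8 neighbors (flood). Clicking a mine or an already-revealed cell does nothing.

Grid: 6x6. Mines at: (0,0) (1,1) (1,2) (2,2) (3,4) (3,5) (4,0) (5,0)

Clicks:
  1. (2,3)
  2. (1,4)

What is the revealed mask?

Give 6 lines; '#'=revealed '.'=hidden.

Click 1 (2,3) count=3: revealed 1 new [(2,3)] -> total=1
Click 2 (1,4) count=0: revealed 8 new [(0,3) (0,4) (0,5) (1,3) (1,4) (1,5) (2,4) (2,5)] -> total=9

Answer: ...###
...###
...###
......
......
......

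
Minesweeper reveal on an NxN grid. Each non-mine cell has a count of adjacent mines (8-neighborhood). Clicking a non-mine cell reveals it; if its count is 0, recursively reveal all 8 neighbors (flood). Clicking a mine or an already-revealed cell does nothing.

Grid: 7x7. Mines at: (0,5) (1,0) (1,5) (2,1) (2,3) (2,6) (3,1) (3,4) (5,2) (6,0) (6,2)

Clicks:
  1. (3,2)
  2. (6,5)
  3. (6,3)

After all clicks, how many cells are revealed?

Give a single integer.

Click 1 (3,2) count=3: revealed 1 new [(3,2)] -> total=1
Click 2 (6,5) count=0: revealed 14 new [(3,5) (3,6) (4,3) (4,4) (4,5) (4,6) (5,3) (5,4) (5,5) (5,6) (6,3) (6,4) (6,5) (6,6)] -> total=15
Click 3 (6,3) count=2: revealed 0 new [(none)] -> total=15

Answer: 15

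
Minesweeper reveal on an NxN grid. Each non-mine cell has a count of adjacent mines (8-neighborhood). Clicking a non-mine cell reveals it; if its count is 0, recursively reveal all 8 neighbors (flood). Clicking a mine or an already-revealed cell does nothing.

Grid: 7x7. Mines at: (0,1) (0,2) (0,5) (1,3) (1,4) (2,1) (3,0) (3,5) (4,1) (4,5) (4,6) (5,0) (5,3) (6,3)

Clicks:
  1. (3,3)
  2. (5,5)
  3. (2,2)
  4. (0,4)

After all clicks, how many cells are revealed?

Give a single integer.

Click 1 (3,3) count=0: revealed 9 new [(2,2) (2,3) (2,4) (3,2) (3,3) (3,4) (4,2) (4,3) (4,4)] -> total=9
Click 2 (5,5) count=2: revealed 1 new [(5,5)] -> total=10
Click 3 (2,2) count=2: revealed 0 new [(none)] -> total=10
Click 4 (0,4) count=3: revealed 1 new [(0,4)] -> total=11

Answer: 11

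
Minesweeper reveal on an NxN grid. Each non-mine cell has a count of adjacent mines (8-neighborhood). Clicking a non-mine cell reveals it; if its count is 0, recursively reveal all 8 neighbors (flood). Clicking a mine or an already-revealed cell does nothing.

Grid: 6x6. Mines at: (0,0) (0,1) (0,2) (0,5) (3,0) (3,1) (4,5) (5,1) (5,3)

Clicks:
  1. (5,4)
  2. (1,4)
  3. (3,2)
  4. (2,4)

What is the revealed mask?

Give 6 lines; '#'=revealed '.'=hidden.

Answer: ......
..####
..####
..####
..###.
....#.

Derivation:
Click 1 (5,4) count=2: revealed 1 new [(5,4)] -> total=1
Click 2 (1,4) count=1: revealed 1 new [(1,4)] -> total=2
Click 3 (3,2) count=1: revealed 1 new [(3,2)] -> total=3
Click 4 (2,4) count=0: revealed 13 new [(1,2) (1,3) (1,5) (2,2) (2,3) (2,4) (2,5) (3,3) (3,4) (3,5) (4,2) (4,3) (4,4)] -> total=16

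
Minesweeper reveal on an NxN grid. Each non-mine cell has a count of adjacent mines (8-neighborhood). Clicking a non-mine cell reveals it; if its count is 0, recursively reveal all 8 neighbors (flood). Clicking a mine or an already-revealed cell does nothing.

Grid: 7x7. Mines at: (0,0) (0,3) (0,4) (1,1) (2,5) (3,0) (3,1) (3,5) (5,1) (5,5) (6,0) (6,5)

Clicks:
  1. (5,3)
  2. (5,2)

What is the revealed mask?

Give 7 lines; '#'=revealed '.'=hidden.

Answer: .......
..###..
..###..
..###..
..###..
..###..
..###..

Derivation:
Click 1 (5,3) count=0: revealed 18 new [(1,2) (1,3) (1,4) (2,2) (2,3) (2,4) (3,2) (3,3) (3,4) (4,2) (4,3) (4,4) (5,2) (5,3) (5,4) (6,2) (6,3) (6,4)] -> total=18
Click 2 (5,2) count=1: revealed 0 new [(none)] -> total=18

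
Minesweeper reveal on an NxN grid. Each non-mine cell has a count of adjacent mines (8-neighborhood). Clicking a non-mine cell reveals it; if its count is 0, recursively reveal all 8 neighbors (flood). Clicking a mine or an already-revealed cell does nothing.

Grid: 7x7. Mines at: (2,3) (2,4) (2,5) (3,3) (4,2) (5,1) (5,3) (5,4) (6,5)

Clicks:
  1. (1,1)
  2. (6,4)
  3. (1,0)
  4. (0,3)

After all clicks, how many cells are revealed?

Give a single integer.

Click 1 (1,1) count=0: revealed 22 new [(0,0) (0,1) (0,2) (0,3) (0,4) (0,5) (0,6) (1,0) (1,1) (1,2) (1,3) (1,4) (1,5) (1,6) (2,0) (2,1) (2,2) (3,0) (3,1) (3,2) (4,0) (4,1)] -> total=22
Click 2 (6,4) count=3: revealed 1 new [(6,4)] -> total=23
Click 3 (1,0) count=0: revealed 0 new [(none)] -> total=23
Click 4 (0,3) count=0: revealed 0 new [(none)] -> total=23

Answer: 23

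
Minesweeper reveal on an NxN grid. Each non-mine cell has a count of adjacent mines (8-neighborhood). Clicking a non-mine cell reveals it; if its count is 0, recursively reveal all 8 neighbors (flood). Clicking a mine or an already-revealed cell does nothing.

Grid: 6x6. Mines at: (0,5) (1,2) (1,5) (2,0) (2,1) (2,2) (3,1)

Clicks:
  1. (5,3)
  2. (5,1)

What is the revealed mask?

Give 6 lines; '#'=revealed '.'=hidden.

Click 1 (5,3) count=0: revealed 19 new [(2,3) (2,4) (2,5) (3,2) (3,3) (3,4) (3,5) (4,0) (4,1) (4,2) (4,3) (4,4) (4,5) (5,0) (5,1) (5,2) (5,3) (5,4) (5,5)] -> total=19
Click 2 (5,1) count=0: revealed 0 new [(none)] -> total=19

Answer: ......
......
...###
..####
######
######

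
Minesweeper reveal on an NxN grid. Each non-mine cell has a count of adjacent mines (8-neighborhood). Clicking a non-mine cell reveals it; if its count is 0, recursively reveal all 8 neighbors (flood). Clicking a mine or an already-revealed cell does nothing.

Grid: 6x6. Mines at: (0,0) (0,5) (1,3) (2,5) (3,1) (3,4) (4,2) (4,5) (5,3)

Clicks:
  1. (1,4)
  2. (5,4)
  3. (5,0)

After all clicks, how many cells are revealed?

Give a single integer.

Answer: 6

Derivation:
Click 1 (1,4) count=3: revealed 1 new [(1,4)] -> total=1
Click 2 (5,4) count=2: revealed 1 new [(5,4)] -> total=2
Click 3 (5,0) count=0: revealed 4 new [(4,0) (4,1) (5,0) (5,1)] -> total=6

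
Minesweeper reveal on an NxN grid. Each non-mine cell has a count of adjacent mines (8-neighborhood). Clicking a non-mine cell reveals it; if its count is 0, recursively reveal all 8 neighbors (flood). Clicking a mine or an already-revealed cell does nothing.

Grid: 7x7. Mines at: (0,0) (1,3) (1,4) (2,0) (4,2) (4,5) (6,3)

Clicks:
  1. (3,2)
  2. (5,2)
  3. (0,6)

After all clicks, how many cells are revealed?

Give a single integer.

Click 1 (3,2) count=1: revealed 1 new [(3,2)] -> total=1
Click 2 (5,2) count=2: revealed 1 new [(5,2)] -> total=2
Click 3 (0,6) count=0: revealed 8 new [(0,5) (0,6) (1,5) (1,6) (2,5) (2,6) (3,5) (3,6)] -> total=10

Answer: 10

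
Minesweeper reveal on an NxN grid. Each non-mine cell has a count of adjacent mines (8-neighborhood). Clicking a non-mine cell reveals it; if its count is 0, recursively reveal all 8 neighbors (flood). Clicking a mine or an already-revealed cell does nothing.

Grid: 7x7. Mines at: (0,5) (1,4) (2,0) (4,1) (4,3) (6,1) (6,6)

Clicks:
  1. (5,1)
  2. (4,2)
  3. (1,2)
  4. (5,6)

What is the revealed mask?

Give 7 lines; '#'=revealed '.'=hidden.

Click 1 (5,1) count=2: revealed 1 new [(5,1)] -> total=1
Click 2 (4,2) count=2: revealed 1 new [(4,2)] -> total=2
Click 3 (1,2) count=0: revealed 14 new [(0,0) (0,1) (0,2) (0,3) (1,0) (1,1) (1,2) (1,3) (2,1) (2,2) (2,3) (3,1) (3,2) (3,3)] -> total=16
Click 4 (5,6) count=1: revealed 1 new [(5,6)] -> total=17

Answer: ####...
####...
.###...
.###...
..#....
.#....#
.......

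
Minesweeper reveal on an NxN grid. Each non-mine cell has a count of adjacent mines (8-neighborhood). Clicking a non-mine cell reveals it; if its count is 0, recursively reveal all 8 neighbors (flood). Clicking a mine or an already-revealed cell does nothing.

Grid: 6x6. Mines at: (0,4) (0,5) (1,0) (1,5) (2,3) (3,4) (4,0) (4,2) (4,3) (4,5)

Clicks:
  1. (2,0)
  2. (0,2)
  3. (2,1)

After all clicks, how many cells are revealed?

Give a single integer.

Answer: 8

Derivation:
Click 1 (2,0) count=1: revealed 1 new [(2,0)] -> total=1
Click 2 (0,2) count=0: revealed 6 new [(0,1) (0,2) (0,3) (1,1) (1,2) (1,3)] -> total=7
Click 3 (2,1) count=1: revealed 1 new [(2,1)] -> total=8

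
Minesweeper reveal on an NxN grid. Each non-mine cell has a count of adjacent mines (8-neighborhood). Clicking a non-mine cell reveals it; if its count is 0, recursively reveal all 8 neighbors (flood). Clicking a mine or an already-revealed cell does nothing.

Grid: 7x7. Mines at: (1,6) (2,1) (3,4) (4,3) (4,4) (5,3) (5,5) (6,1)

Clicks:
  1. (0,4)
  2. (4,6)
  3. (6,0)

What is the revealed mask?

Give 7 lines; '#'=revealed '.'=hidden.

Click 1 (0,4) count=0: revealed 16 new [(0,0) (0,1) (0,2) (0,3) (0,4) (0,5) (1,0) (1,1) (1,2) (1,3) (1,4) (1,5) (2,2) (2,3) (2,4) (2,5)] -> total=16
Click 2 (4,6) count=1: revealed 1 new [(4,6)] -> total=17
Click 3 (6,0) count=1: revealed 1 new [(6,0)] -> total=18

Answer: ######.
######.
..####.
.......
......#
.......
#......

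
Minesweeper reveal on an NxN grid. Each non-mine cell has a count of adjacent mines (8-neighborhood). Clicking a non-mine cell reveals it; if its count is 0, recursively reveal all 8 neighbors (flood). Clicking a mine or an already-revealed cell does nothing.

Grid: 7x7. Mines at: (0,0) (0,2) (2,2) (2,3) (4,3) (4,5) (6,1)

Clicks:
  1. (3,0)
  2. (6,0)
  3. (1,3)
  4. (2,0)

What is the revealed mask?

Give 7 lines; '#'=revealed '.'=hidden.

Click 1 (3,0) count=0: revealed 13 new [(1,0) (1,1) (2,0) (2,1) (3,0) (3,1) (3,2) (4,0) (4,1) (4,2) (5,0) (5,1) (5,2)] -> total=13
Click 2 (6,0) count=1: revealed 1 new [(6,0)] -> total=14
Click 3 (1,3) count=3: revealed 1 new [(1,3)] -> total=15
Click 4 (2,0) count=0: revealed 0 new [(none)] -> total=15

Answer: .......
##.#...
##.....
###....
###....
###....
#......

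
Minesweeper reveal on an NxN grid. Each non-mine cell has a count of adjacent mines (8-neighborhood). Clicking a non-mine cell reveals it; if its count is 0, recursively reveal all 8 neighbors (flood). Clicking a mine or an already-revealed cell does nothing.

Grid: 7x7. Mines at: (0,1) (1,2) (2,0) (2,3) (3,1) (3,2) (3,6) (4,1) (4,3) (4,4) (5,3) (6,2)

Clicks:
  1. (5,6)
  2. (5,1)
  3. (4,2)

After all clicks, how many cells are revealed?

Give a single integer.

Click 1 (5,6) count=0: revealed 8 new [(4,5) (4,6) (5,4) (5,5) (5,6) (6,4) (6,5) (6,6)] -> total=8
Click 2 (5,1) count=2: revealed 1 new [(5,1)] -> total=9
Click 3 (4,2) count=5: revealed 1 new [(4,2)] -> total=10

Answer: 10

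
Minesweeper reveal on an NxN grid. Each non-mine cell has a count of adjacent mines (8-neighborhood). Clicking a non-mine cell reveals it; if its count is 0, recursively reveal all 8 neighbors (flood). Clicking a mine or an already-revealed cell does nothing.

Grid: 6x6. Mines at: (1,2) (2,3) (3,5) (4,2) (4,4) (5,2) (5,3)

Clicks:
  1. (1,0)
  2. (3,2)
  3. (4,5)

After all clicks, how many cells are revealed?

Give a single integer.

Click 1 (1,0) count=0: revealed 12 new [(0,0) (0,1) (1,0) (1,1) (2,0) (2,1) (3,0) (3,1) (4,0) (4,1) (5,0) (5,1)] -> total=12
Click 2 (3,2) count=2: revealed 1 new [(3,2)] -> total=13
Click 3 (4,5) count=2: revealed 1 new [(4,5)] -> total=14

Answer: 14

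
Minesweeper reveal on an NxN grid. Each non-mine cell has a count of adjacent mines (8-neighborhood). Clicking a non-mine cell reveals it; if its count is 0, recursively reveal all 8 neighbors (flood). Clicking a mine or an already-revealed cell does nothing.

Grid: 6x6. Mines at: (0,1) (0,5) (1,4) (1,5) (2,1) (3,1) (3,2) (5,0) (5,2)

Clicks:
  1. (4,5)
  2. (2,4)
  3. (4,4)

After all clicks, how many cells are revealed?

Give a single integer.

Click 1 (4,5) count=0: revealed 12 new [(2,3) (2,4) (2,5) (3,3) (3,4) (3,5) (4,3) (4,4) (4,5) (5,3) (5,4) (5,5)] -> total=12
Click 2 (2,4) count=2: revealed 0 new [(none)] -> total=12
Click 3 (4,4) count=0: revealed 0 new [(none)] -> total=12

Answer: 12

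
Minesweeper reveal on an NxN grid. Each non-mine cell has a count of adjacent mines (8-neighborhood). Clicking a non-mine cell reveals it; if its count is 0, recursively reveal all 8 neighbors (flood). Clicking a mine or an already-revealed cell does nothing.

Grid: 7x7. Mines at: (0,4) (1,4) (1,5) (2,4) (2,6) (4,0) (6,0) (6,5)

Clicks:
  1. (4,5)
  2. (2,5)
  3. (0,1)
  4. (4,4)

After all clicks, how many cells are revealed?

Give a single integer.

Answer: 36

Derivation:
Click 1 (4,5) count=0: revealed 35 new [(0,0) (0,1) (0,2) (0,3) (1,0) (1,1) (1,2) (1,3) (2,0) (2,1) (2,2) (2,3) (3,0) (3,1) (3,2) (3,3) (3,4) (3,5) (3,6) (4,1) (4,2) (4,3) (4,4) (4,5) (4,6) (5,1) (5,2) (5,3) (5,4) (5,5) (5,6) (6,1) (6,2) (6,3) (6,4)] -> total=35
Click 2 (2,5) count=4: revealed 1 new [(2,5)] -> total=36
Click 3 (0,1) count=0: revealed 0 new [(none)] -> total=36
Click 4 (4,4) count=0: revealed 0 new [(none)] -> total=36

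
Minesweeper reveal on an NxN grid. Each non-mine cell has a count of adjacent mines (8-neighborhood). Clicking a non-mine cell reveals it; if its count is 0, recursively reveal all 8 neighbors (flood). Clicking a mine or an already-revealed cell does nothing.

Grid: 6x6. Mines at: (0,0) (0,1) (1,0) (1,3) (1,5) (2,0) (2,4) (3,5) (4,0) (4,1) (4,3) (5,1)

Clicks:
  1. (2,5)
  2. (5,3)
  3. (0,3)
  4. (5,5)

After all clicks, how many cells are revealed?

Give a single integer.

Answer: 7

Derivation:
Click 1 (2,5) count=3: revealed 1 new [(2,5)] -> total=1
Click 2 (5,3) count=1: revealed 1 new [(5,3)] -> total=2
Click 3 (0,3) count=1: revealed 1 new [(0,3)] -> total=3
Click 4 (5,5) count=0: revealed 4 new [(4,4) (4,5) (5,4) (5,5)] -> total=7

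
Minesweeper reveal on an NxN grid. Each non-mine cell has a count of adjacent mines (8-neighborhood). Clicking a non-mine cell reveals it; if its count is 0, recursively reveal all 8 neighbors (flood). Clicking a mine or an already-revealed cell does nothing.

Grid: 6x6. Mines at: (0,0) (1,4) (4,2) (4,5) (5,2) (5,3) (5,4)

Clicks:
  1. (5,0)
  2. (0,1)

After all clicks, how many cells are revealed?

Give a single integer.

Click 1 (5,0) count=0: revealed 19 new [(0,1) (0,2) (0,3) (1,0) (1,1) (1,2) (1,3) (2,0) (2,1) (2,2) (2,3) (3,0) (3,1) (3,2) (3,3) (4,0) (4,1) (5,0) (5,1)] -> total=19
Click 2 (0,1) count=1: revealed 0 new [(none)] -> total=19

Answer: 19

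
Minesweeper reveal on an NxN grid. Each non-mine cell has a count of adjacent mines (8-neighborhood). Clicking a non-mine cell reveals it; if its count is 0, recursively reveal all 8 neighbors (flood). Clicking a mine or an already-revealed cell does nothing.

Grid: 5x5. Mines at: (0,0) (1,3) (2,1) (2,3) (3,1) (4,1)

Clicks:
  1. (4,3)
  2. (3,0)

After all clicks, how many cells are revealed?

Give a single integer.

Click 1 (4,3) count=0: revealed 6 new [(3,2) (3,3) (3,4) (4,2) (4,3) (4,4)] -> total=6
Click 2 (3,0) count=3: revealed 1 new [(3,0)] -> total=7

Answer: 7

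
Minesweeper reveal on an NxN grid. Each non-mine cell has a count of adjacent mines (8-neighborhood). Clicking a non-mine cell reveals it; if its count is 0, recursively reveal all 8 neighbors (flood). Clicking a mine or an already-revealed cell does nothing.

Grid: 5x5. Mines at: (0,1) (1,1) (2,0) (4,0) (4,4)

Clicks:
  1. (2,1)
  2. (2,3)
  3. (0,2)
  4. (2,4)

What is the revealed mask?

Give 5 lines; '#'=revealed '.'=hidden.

Click 1 (2,1) count=2: revealed 1 new [(2,1)] -> total=1
Click 2 (2,3) count=0: revealed 16 new [(0,2) (0,3) (0,4) (1,2) (1,3) (1,4) (2,2) (2,3) (2,4) (3,1) (3,2) (3,3) (3,4) (4,1) (4,2) (4,3)] -> total=17
Click 3 (0,2) count=2: revealed 0 new [(none)] -> total=17
Click 4 (2,4) count=0: revealed 0 new [(none)] -> total=17

Answer: ..###
..###
.####
.####
.###.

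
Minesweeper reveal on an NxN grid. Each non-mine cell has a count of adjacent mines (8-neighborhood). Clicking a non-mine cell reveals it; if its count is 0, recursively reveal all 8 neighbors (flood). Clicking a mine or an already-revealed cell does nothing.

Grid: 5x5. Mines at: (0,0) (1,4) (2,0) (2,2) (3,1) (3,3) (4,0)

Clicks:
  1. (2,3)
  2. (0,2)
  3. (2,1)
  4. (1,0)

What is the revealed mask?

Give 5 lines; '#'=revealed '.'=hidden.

Answer: .###.
####.
.#.#.
.....
.....

Derivation:
Click 1 (2,3) count=3: revealed 1 new [(2,3)] -> total=1
Click 2 (0,2) count=0: revealed 6 new [(0,1) (0,2) (0,3) (1,1) (1,2) (1,3)] -> total=7
Click 3 (2,1) count=3: revealed 1 new [(2,1)] -> total=8
Click 4 (1,0) count=2: revealed 1 new [(1,0)] -> total=9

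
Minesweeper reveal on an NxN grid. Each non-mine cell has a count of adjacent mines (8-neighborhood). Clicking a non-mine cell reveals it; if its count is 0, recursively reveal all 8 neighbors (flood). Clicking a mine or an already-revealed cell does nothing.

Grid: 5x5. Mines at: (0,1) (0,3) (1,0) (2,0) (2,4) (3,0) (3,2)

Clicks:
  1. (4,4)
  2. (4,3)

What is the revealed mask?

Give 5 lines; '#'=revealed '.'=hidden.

Answer: .....
.....
.....
...##
...##

Derivation:
Click 1 (4,4) count=0: revealed 4 new [(3,3) (3,4) (4,3) (4,4)] -> total=4
Click 2 (4,3) count=1: revealed 0 new [(none)] -> total=4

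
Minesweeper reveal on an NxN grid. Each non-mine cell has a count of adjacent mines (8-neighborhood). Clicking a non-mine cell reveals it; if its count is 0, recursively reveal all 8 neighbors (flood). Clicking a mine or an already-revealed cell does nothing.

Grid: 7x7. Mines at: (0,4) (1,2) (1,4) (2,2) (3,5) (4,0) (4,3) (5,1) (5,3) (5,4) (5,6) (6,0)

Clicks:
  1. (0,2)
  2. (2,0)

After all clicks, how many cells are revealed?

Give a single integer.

Answer: 9

Derivation:
Click 1 (0,2) count=1: revealed 1 new [(0,2)] -> total=1
Click 2 (2,0) count=0: revealed 8 new [(0,0) (0,1) (1,0) (1,1) (2,0) (2,1) (3,0) (3,1)] -> total=9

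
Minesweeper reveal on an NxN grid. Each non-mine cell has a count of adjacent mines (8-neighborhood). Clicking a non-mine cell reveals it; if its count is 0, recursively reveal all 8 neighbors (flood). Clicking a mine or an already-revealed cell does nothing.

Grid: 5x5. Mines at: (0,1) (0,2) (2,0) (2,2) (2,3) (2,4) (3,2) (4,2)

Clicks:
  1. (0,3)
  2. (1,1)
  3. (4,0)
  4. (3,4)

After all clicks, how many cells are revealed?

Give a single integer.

Click 1 (0,3) count=1: revealed 1 new [(0,3)] -> total=1
Click 2 (1,1) count=4: revealed 1 new [(1,1)] -> total=2
Click 3 (4,0) count=0: revealed 4 new [(3,0) (3,1) (4,0) (4,1)] -> total=6
Click 4 (3,4) count=2: revealed 1 new [(3,4)] -> total=7

Answer: 7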